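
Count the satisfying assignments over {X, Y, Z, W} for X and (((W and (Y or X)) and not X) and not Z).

0

Initial set: {(X and (((W and (Y or X)) and not X) and not Z))}.
(X and (((W and (Y or X)) and not X) and not Z)): α-rule — add X, (((W and (Y or X)) and not X) and not Z).
(((W and (Y or X)) and not X) and not Z): α-rule — add ((W and (Y or X)) and not X), not Z.
((W and (Y or X)) and not X): α-rule — add (W and (Y or X)), not X.
× closes — contains both X and not X.
All 1 branch closes.
No open branches: the formula has 0 satisfying assignments.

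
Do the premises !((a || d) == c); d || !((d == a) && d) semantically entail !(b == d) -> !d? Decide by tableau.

No

Initial set: {!((a || d) == c); (d || !((d == a) && d)); !(!(b == d) -> !d)}.
!(!(b == d) -> !d): α-rule — add !(b == d), !!d.
!((a || d) == c): β-rule — branch into (a || d), !c  //  !(a || d), c.
  branch 1 (add (a || d), !c):
    (d || !((d == a) && d)): β-rule — branch into d  //  !((d == a) && d).
      branch 1.1 (add d):
        !(b == d): β-rule — branch into b, !d  //  !b, d.
          branch 1.1.1 (add b, !d):
            × closes — contains both d and !d.
          branch 1.1.2 (add !b, d):
            (a || d): β-rule — branch into a  //  d.
              branch 1.1.2.1 (add a):
                ○ open, literals {a=T, b=F, c=F, d=T}.
              branch 1.1.2.2 (add d):
                ○ open, literals {b=F, c=F, d=T}.
      branch 1.2 (add !((d == a) && d)):
        !(b == d): β-rule — branch into b, !d  //  !b, d.
          branch 1.2.1 (add b, !d):
            × closes — contains both d and !d.
          branch 1.2.2 (add !b, d):
            (a || d): β-rule — branch into a  //  d.
              branch 1.2.2.1 (add a):
                !((d == a) && d): β-rule — branch into !(d == a)  //  !d.
                  branch 1.2.2.1.1 (add !(d == a)):
                    !(d == a): β-rule — branch into d, !a  //  !d, a.
                      branch 1.2.2.1.1.1 (add d, !a):
                        × closes — contains both a and !a.
                      branch 1.2.2.1.1.2 (add !d, a):
                        × closes — contains both d and !d.
                  branch 1.2.2.1.2 (add !d):
                    × closes — contains both d and !d.
              branch 1.2.2.2 (add d):
                !((d == a) && d): β-rule — branch into !(d == a)  //  !d.
                  branch 1.2.2.2.1 (add !(d == a)):
                    !(d == a): β-rule — branch into d, !a  //  !d, a.
                      branch 1.2.2.2.1.1 (add d, !a):
                        ○ open, literals {a=F, b=F, c=F, d=T}.
                      branch 1.2.2.2.1.2 (add !d, a):
                        × closes — contains both d and !d.
                  branch 1.2.2.2.2 (add !d):
                    × closes — contains both d and !d.
  branch 2 (add !(a || d), c):
    !(a || d): α-rule — add !a, !d.
    × closes — contains both d and !d.
8 branches closed, 3 open.
An open branch gives a countermodel: a=T, b=F, c=F, d=T (unmentioned atoms arbitrary); the premises hold there but the conclusion fails.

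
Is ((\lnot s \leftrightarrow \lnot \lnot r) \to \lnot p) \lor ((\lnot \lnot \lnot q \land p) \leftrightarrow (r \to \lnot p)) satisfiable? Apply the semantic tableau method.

Initial set: {T (((\lnot s \leftrightarrow \lnot \lnot r) \to \lnot p) \lor ((\lnot \lnot \lnot q \land p) \leftrightarrow (r \to \lnot p)))}.
T (((\lnot s \leftrightarrow \lnot \lnot r) \to \lnot p) \lor ((\lnot \lnot \lnot q \land p) \leftrightarrow (r \to \lnot p))): β-rule — branch into T ((\lnot s \leftrightarrow \lnot \lnot r) \to \lnot p)  //  T ((\lnot \lnot \lnot q \land p) \leftrightarrow (r \to \lnot p)).
  branch 1 (add T ((\lnot s \leftrightarrow \lnot \lnot r) \to \lnot p)):
    T ((\lnot s \leftrightarrow \lnot \lnot r) \to \lnot p): β-rule — branch into F (\lnot s \leftrightarrow \lnot \lnot r)  //  T \lnot p.
      branch 1.1 (add F (\lnot s \leftrightarrow \lnot \lnot r)):
        F (\lnot s \leftrightarrow \lnot \lnot r): β-rule — branch into T \lnot s, F \lnot \lnot r  //  F \lnot s, T \lnot \lnot r.
          branch 1.1.1 (add T \lnot s, F \lnot \lnot r):
            F \lnot \lnot r: drop double negation, giving F r.
            ○ open, literals {r=0, s=0}.
          branch 1.1.2 (add F \lnot s, T \lnot \lnot r):
            T \lnot \lnot r: drop double negation, giving T r.
            ○ open, literals {r=1, s=1}.
      branch 1.2 (add T \lnot p):
        ○ open, literals {p=0}.
  branch 2 (add T ((\lnot \lnot \lnot q \land p) \leftrightarrow (r \to \lnot p))):
    T ((\lnot \lnot \lnot q \land p) \leftrightarrow (r \to \lnot p)): β-rule — branch into T (\lnot \lnot \lnot q \land p), T (r \to \lnot p)  //  F (\lnot \lnot \lnot q \land p), F (r \to \lnot p).
      branch 2.1 (add T (\lnot \lnot \lnot q \land p), T (r \to \lnot p)):
        T (\lnot \lnot \lnot q \land p): α-rule — add T \lnot \lnot \lnot q, T p.
        T \lnot \lnot \lnot q: drop double negation, giving T \lnot q.
        T (r \to \lnot p): β-rule — branch into F r  //  T \lnot p.
          branch 2.1.1 (add F r):
            ○ open, literals {p=1, q=0, r=0}.
          branch 2.1.2 (add T \lnot p):
            × closes — contains both p and \lnot p.
      branch 2.2 (add F (\lnot \lnot \lnot q \land p), F (r \to \lnot p)):
        F (r \to \lnot p): α-rule — add T r, F \lnot p.
        F (\lnot \lnot \lnot q \land p): β-rule — branch into F \lnot \lnot \lnot q  //  F p.
          branch 2.2.1 (add F \lnot \lnot \lnot q):
            F \lnot \lnot \lnot q: drop double negation, giving F \lnot q.
            ○ open, literals {p=1, q=1, r=1}.
          branch 2.2.2 (add F p):
            × closes — contains both p and \lnot p.
2 branches closed, 5 open.
An open branch gives a satisfying assignment: r=0, s=0.

Satisfiable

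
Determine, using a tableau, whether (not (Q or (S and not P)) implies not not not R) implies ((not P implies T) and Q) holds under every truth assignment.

Not valid

Assume the negation and expand:
Initial set: {not ((not (Q or (S and not P)) implies not not not R) implies ((not P implies T) and Q))}.
not ((not (Q or (S and not P)) implies not not not R) implies ((not P implies T) and Q)): α-rule — add (not (Q or (S and not P)) implies not not not R), not ((not P implies T) and Q).
(not (Q or (S and not P)) implies not not not R): β-rule — branch into not not (Q or (S and not P))  //  not not not R.
  branch 1 (add not not (Q or (S and not P))):
    not ((not P implies T) and Q): β-rule — branch into not (not P implies T)  //  not Q.
      branch 1.1 (add not (not P implies T)):
        not (not P implies T): α-rule — add not P, not T.
        not not (Q or (S and not P)): β-rule — branch into Q  //  (S and not P).
          branch 1.1.1 (add Q):
            ○ open, literals {P=false, Q=true, T=false}.
          branch 1.1.2 (add (S and not P)):
            (S and not P): α-rule — add S, not P.
            ○ open, literals {P=false, S=true, T=false}.
      branch 1.2 (add not Q):
        not not (Q or (S and not P)): β-rule — branch into Q  //  (S and not P).
          branch 1.2.1 (add Q):
            × closes — contains both Q and not Q.
          branch 1.2.2 (add (S and not P)):
            (S and not P): α-rule — add S, not P.
            ○ open, literals {P=false, Q=false, S=true}.
  branch 2 (add not not not R):
    not not not R: drop double negation, giving not R.
    not ((not P implies T) and Q): β-rule — branch into not (not P implies T)  //  not Q.
      branch 2.1 (add not (not P implies T)):
        not (not P implies T): α-rule — add not P, not T.
        ○ open, literals {P=false, R=false, T=false}.
      branch 2.2 (add not Q):
        ○ open, literals {Q=false, R=false}.
1 branch closed, 5 open.
An open branch gives a countermodel: P=false, Q=true, T=false (unmentioned atoms arbitrary); under it the original formula is false.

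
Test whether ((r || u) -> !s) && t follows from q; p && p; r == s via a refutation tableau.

Initial set: {T q; T (p && p); T (r == s); F (((r || u) -> !s) && t)}.
T (p && p): α-rule — add T p, T p.
T (r == s): β-rule — branch into T r, T s  //  F r, F s.
  branch 1 (add T r, T s):
    F (((r || u) -> !s) && t): β-rule — branch into F ((r || u) -> !s)  //  F t.
      branch 1.1 (add F ((r || u) -> !s)):
        F ((r || u) -> !s): α-rule — add T (r || u), F !s.
        T (r || u): β-rule — branch into T r  //  T u.
          branch 1.1.1 (add T r):
            ○ open, literals {p=T, q=T, r=T, s=T}.
          branch 1.1.2 (add T u):
            ○ open, literals {p=T, q=T, r=T, s=T, u=T}.
      branch 1.2 (add F t):
        ○ open, literals {p=T, q=T, r=T, s=T, t=F}.
  branch 2 (add F r, F s):
    F (((r || u) -> !s) && t): β-rule — branch into F ((r || u) -> !s)  //  F t.
      branch 2.1 (add F ((r || u) -> !s)):
        F ((r || u) -> !s): α-rule — add T (r || u), F !s.
        × closes — contains both s and !s.
      branch 2.2 (add F t):
        ○ open, literals {p=T, q=T, r=F, s=F, t=F}.
1 branch closed, 4 open.
An open branch gives a countermodel: p=T, q=T, r=T, s=T (unmentioned atoms arbitrary); the premises hold there but the conclusion fails.

No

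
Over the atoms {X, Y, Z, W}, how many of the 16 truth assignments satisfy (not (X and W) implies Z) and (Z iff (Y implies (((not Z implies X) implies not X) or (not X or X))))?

Initial set: {T ((not (X and W) implies Z) and (Z iff (Y implies (((not Z implies X) implies not X) or (not X or X)))))}.
T ((not (X and W) implies Z) and (Z iff (Y implies (((not Z implies X) implies not X) or (not X or X))))): α-rule — add T (not (X and W) implies Z), T (Z iff (Y implies (((not Z implies X) implies not X) or (not X or X)))).
T (not (X and W) implies Z): β-rule — branch into F not (X and W)  //  T Z.
  branch 1 (add F not (X and W)):
    F not (X and W): α-rule — add T X, T W.
    T (Z iff (Y implies (((not Z implies X) implies not X) or (not X or X)))): β-rule — branch into T Z, T (Y implies (((not Z implies X) implies not X) or (not X or X)))  //  F Z, F (Y implies (((not Z implies X) implies not X) or (not X or X))).
      branch 1.1 (add T Z, T (Y implies (((not Z implies X) implies not X) or (not X or X)))):
        T (Y implies (((not Z implies X) implies not X) or (not X or X))): β-rule — branch into F Y  //  T (((not Z implies X) implies not X) or (not X or X)).
          branch 1.1.1 (add F Y):
            ○ open, literals {W=T, X=T, Y=F, Z=T}.
          branch 1.1.2 (add T (((not Z implies X) implies not X) or (not X or X))):
            T (((not Z implies X) implies not X) or (not X or X)): β-rule — branch into T ((not Z implies X) implies not X)  //  T (not X or X).
              branch 1.1.2.1 (add T ((not Z implies X) implies not X)):
                T ((not Z implies X) implies not X): β-rule — branch into F (not Z implies X)  //  T not X.
                  branch 1.1.2.1.1 (add F (not Z implies X)):
                    F (not Z implies X): α-rule — add T not Z, F X.
                    × closes — contains both Z and not Z.
                  branch 1.1.2.1.2 (add T not X):
                    × closes — contains both X and not X.
              branch 1.1.2.2 (add T (not X or X)):
                T (not X or X): β-rule — branch into T not X  //  T X.
                  branch 1.1.2.2.1 (add T not X):
                    × closes — contains both X and not X.
                  branch 1.1.2.2.2 (add T X):
                    ○ open, literals {W=T, X=T, Z=T}.
      branch 1.2 (add F Z, F (Y implies (((not Z implies X) implies not X) or (not X or X)))):
        F (Y implies (((not Z implies X) implies not X) or (not X or X))): α-rule — add T Y, F (((not Z implies X) implies not X) or (not X or X)).
        F (((not Z implies X) implies not X) or (not X or X)): α-rule — add F ((not Z implies X) implies not X), F (not X or X).
        F ((not Z implies X) implies not X): α-rule — add T (not Z implies X), F not X.
        F (not X or X): α-rule — add F not X, F X.
        × closes — contains both X and not X.
  branch 2 (add T Z):
    T (Z iff (Y implies (((not Z implies X) implies not X) or (not X or X)))): β-rule — branch into T Z, T (Y implies (((not Z implies X) implies not X) or (not X or X)))  //  F Z, F (Y implies (((not Z implies X) implies not X) or (not X or X))).
      branch 2.1 (add T Z, T (Y implies (((not Z implies X) implies not X) or (not X or X)))):
        T (Y implies (((not Z implies X) implies not X) or (not X or X))): β-rule — branch into F Y  //  T (((not Z implies X) implies not X) or (not X or X)).
          branch 2.1.1 (add F Y):
            ○ open, literals {Y=F, Z=T}.
          branch 2.1.2 (add T (((not Z implies X) implies not X) or (not X or X))):
            T (((not Z implies X) implies not X) or (not X or X)): β-rule — branch into T ((not Z implies X) implies not X)  //  T (not X or X).
              branch 2.1.2.1 (add T ((not Z implies X) implies not X)):
                T ((not Z implies X) implies not X): β-rule — branch into F (not Z implies X)  //  T not X.
                  branch 2.1.2.1.1 (add F (not Z implies X)):
                    F (not Z implies X): α-rule — add T not Z, F X.
                    × closes — contains both Z and not Z.
                  branch 2.1.2.1.2 (add T not X):
                    ○ open, literals {X=F, Z=T}.
              branch 2.1.2.2 (add T (not X or X)):
                T (not X or X): β-rule — branch into T not X  //  T X.
                  branch 2.1.2.2.1 (add T not X):
                    ○ open, literals {X=F, Z=T}.
                  branch 2.1.2.2.2 (add T X):
                    ○ open, literals {X=T, Z=T}.
      branch 2.2 (add F Z, F (Y implies (((not Z implies X) implies not X) or (not X or X)))):
        × closes — contains both Z and not Z.
6 branches closed, 6 open.
Each open branch fixes some atoms; the unmentioned ones are free. Counting distinct full assignments: branch {W=T, X=T, Y=F, Z=T} (none free) contributes 1 new; branch {W=T, X=T, Z=T} (Y) contributes 1 new; branch {Y=F, Z=T} (X, W) contributes 3 new; branch {X=F, Z=T} (Y, W) contributes 2 new; branch {X=F, Z=T} (Y, W) contributes 0 new; branch {X=T, Z=T} (Y, W) contributes 1 new. Total: 8.

8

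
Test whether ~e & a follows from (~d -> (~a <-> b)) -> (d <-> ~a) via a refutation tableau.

Initial set: {((~d -> (~a <-> b)) -> (d <-> ~a)); ~(~e & a)}.
((~d -> (~a <-> b)) -> (d <-> ~a)): β-rule — branch into ~(~d -> (~a <-> b))  //  (d <-> ~a).
  branch 1 (add ~(~d -> (~a <-> b))):
    ~(~d -> (~a <-> b)): α-rule — add ~d, ~(~a <-> b).
    ~(~e & a): β-rule — branch into ~~e  //  ~a.
      branch 1.1 (add ~~e):
        ~(~a <-> b): β-rule — branch into ~a, ~b  //  ~~a, b.
          branch 1.1.1 (add ~a, ~b):
            ○ open, literals {a=0, b=0, d=0, e=1}.
          branch 1.1.2 (add ~~a, b):
            ○ open, literals {a=1, b=1, d=0, e=1}.
      branch 1.2 (add ~a):
        ~(~a <-> b): β-rule — branch into ~a, ~b  //  ~~a, b.
          branch 1.2.1 (add ~a, ~b):
            ○ open, literals {a=0, b=0, d=0}.
          branch 1.2.2 (add ~~a, b):
            × closes — contains both a and ~a.
  branch 2 (add (d <-> ~a)):
    ~(~e & a): β-rule — branch into ~~e  //  ~a.
      branch 2.1 (add ~~e):
        (d <-> ~a): β-rule — branch into d, ~a  //  ~d, ~~a.
          branch 2.1.1 (add d, ~a):
            ○ open, literals {a=0, d=1, e=1}.
          branch 2.1.2 (add ~d, ~~a):
            ○ open, literals {a=1, d=0, e=1}.
      branch 2.2 (add ~a):
        (d <-> ~a): β-rule — branch into d, ~a  //  ~d, ~~a.
          branch 2.2.1 (add d, ~a):
            ○ open, literals {a=0, d=1}.
          branch 2.2.2 (add ~d, ~~a):
            × closes — contains both a and ~a.
2 branches closed, 6 open.
An open branch gives a countermodel: a=0, b=0, d=0, e=1 (unmentioned atoms arbitrary); the premises hold there but the conclusion fails.

No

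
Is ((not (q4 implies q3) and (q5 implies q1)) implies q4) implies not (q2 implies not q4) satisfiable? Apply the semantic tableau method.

Satisfiable

Initial set: {(((not (q4 implies q3) and (q5 implies q1)) implies q4) implies not (q2 implies not q4))}.
(((not (q4 implies q3) and (q5 implies q1)) implies q4) implies not (q2 implies not q4)): β-rule — branch into not ((not (q4 implies q3) and (q5 implies q1)) implies q4)  //  not (q2 implies not q4).
  branch 1 (add not ((not (q4 implies q3) and (q5 implies q1)) implies q4)):
    not ((not (q4 implies q3) and (q5 implies q1)) implies q4): α-rule — add (not (q4 implies q3) and (q5 implies q1)), not q4.
    (not (q4 implies q3) and (q5 implies q1)): α-rule — add not (q4 implies q3), (q5 implies q1).
    not (q4 implies q3): α-rule — add q4, not q3.
    × closes — contains both q4 and not q4.
  branch 2 (add not (q2 implies not q4)):
    not (q2 implies not q4): α-rule — add q2, not not q4.
    ○ open, literals {q2=1, q4=1}.
1 branch closed, 1 open.
An open branch gives a satisfying assignment: q2=1, q4=1.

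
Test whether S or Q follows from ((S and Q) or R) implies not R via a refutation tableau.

Initial set: {T (((S and Q) or R) implies not R); F (S or Q)}.
F (S or Q): α-rule — add F S, F Q.
T (((S and Q) or R) implies not R): β-rule — branch into F ((S and Q) or R)  //  T not R.
  branch 1 (add F ((S and Q) or R)):
    F ((S and Q) or R): α-rule — add F (S and Q), F R.
    F (S and Q): β-rule — branch into F S  //  F Q.
      branch 1.1 (add F S):
        ○ open, literals {Q=false, R=false, S=false}.
      branch 1.2 (add F Q):
        ○ open, literals {Q=false, R=false, S=false}.
  branch 2 (add T not R):
    ○ open, literals {Q=false, R=false, S=false}.
0 branches closed, 3 open.
An open branch gives a countermodel: Q=false, R=false, S=false (unmentioned atoms arbitrary); the premises hold there but the conclusion fails.

No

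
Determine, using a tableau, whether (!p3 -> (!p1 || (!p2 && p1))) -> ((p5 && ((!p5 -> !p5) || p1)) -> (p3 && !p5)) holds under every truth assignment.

Not valid

Assume the negation and expand:
Initial set: {!((!p3 -> (!p1 || (!p2 && p1))) -> ((p5 && ((!p5 -> !p5) || p1)) -> (p3 && !p5)))}.
!((!p3 -> (!p1 || (!p2 && p1))) -> ((p5 && ((!p5 -> !p5) || p1)) -> (p3 && !p5))): α-rule — add (!p3 -> (!p1 || (!p2 && p1))), !((p5 && ((!p5 -> !p5) || p1)) -> (p3 && !p5)).
!((p5 && ((!p5 -> !p5) || p1)) -> (p3 && !p5)): α-rule — add (p5 && ((!p5 -> !p5) || p1)), !(p3 && !p5).
(p5 && ((!p5 -> !p5) || p1)): α-rule — add p5, ((!p5 -> !p5) || p1).
(!p3 -> (!p1 || (!p2 && p1))): β-rule — branch into !!p3  //  (!p1 || (!p2 && p1)).
  branch 1 (add !!p3):
    !(p3 && !p5): β-rule — branch into !p3  //  !!p5.
      branch 1.1 (add !p3):
        × closes — contains both p3 and !p3.
      branch 1.2 (add !!p5):
        ((!p5 -> !p5) || p1): β-rule — branch into (!p5 -> !p5)  //  p1.
          branch 1.2.1 (add (!p5 -> !p5)):
            (!p5 -> !p5): β-rule — branch into !!p5  //  !p5.
              branch 1.2.1.1 (add !!p5):
                ○ open, literals {p3=T, p5=T}.
              branch 1.2.1.2 (add !p5):
                × closes — contains both p5 and !p5.
          branch 1.2.2 (add p1):
            ○ open, literals {p1=T, p3=T, p5=T}.
  branch 2 (add (!p1 || (!p2 && p1))):
    !(p3 && !p5): β-rule — branch into !p3  //  !!p5.
      branch 2.1 (add !p3):
        ((!p5 -> !p5) || p1): β-rule — branch into (!p5 -> !p5)  //  p1.
          branch 2.1.1 (add (!p5 -> !p5)):
            (!p1 || (!p2 && p1)): β-rule — branch into !p1  //  (!p2 && p1).
              branch 2.1.1.1 (add !p1):
                (!p5 -> !p5): β-rule — branch into !!p5  //  !p5.
                  branch 2.1.1.1.1 (add !!p5):
                    ○ open, literals {p1=F, p3=F, p5=T}.
                  branch 2.1.1.1.2 (add !p5):
                    × closes — contains both p5 and !p5.
              branch 2.1.1.2 (add (!p2 && p1)):
                (!p2 && p1): α-rule — add !p2, p1.
                (!p5 -> !p5): β-rule — branch into !!p5  //  !p5.
                  branch 2.1.1.2.1 (add !!p5):
                    ○ open, literals {p1=T, p2=F, p3=F, p5=T}.
                  branch 2.1.1.2.2 (add !p5):
                    × closes — contains both p5 and !p5.
          branch 2.1.2 (add p1):
            (!p1 || (!p2 && p1)): β-rule — branch into !p1  //  (!p2 && p1).
              branch 2.1.2.1 (add !p1):
                × closes — contains both p1 and !p1.
              branch 2.1.2.2 (add (!p2 && p1)):
                (!p2 && p1): α-rule — add !p2, p1.
                ○ open, literals {p1=T, p2=F, p3=F, p5=T}.
      branch 2.2 (add !!p5):
        ((!p5 -> !p5) || p1): β-rule — branch into (!p5 -> !p5)  //  p1.
          branch 2.2.1 (add (!p5 -> !p5)):
            (!p1 || (!p2 && p1)): β-rule — branch into !p1  //  (!p2 && p1).
              branch 2.2.1.1 (add !p1):
                (!p5 -> !p5): β-rule — branch into !!p5  //  !p5.
                  branch 2.2.1.1.1 (add !!p5):
                    ○ open, literals {p1=F, p5=T}.
                  branch 2.2.1.1.2 (add !p5):
                    × closes — contains both p5 and !p5.
              branch 2.2.1.2 (add (!p2 && p1)):
                (!p2 && p1): α-rule — add !p2, p1.
                (!p5 -> !p5): β-rule — branch into !!p5  //  !p5.
                  branch 2.2.1.2.1 (add !!p5):
                    ○ open, literals {p1=T, p2=F, p5=T}.
                  branch 2.2.1.2.2 (add !p5):
                    × closes — contains both p5 and !p5.
          branch 2.2.2 (add p1):
            (!p1 || (!p2 && p1)): β-rule — branch into !p1  //  (!p2 && p1).
              branch 2.2.2.1 (add !p1):
                × closes — contains both p1 and !p1.
              branch 2.2.2.2 (add (!p2 && p1)):
                (!p2 && p1): α-rule — add !p2, p1.
                ○ open, literals {p1=T, p2=F, p5=T}.
8 branches closed, 8 open.
An open branch gives a countermodel: p3=T, p5=T (unmentioned atoms arbitrary); under it the original formula is false.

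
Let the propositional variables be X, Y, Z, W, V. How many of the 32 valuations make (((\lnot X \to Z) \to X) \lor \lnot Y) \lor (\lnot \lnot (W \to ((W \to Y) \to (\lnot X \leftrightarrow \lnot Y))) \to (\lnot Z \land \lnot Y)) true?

Initial set: {((((\lnot X \to Z) \to X) \lor \lnot Y) \lor (\lnot \lnot (W \to ((W \to Y) \to (\lnot X \leftrightarrow \lnot Y))) \to (\lnot Z \land \lnot Y)))}.
((((\lnot X \to Z) \to X) \lor \lnot Y) \lor (\lnot \lnot (W \to ((W \to Y) \to (\lnot X \leftrightarrow \lnot Y))) \to (\lnot Z \land \lnot Y))): β-rule — branch into (((\lnot X \to Z) \to X) \lor \lnot Y)  //  (\lnot \lnot (W \to ((W \to Y) \to (\lnot X \leftrightarrow \lnot Y))) \to (\lnot Z \land \lnot Y)).
  branch 1 (add (((\lnot X \to Z) \to X) \lor \lnot Y)):
    (((\lnot X \to Z) \to X) \lor \lnot Y): β-rule — branch into ((\lnot X \to Z) \to X)  //  \lnot Y.
      branch 1.1 (add ((\lnot X \to Z) \to X)):
        ((\lnot X \to Z) \to X): β-rule — branch into \lnot (\lnot X \to Z)  //  X.
          branch 1.1.1 (add \lnot (\lnot X \to Z)):
            \lnot (\lnot X \to Z): α-rule — add \lnot X, \lnot Z.
            ○ open, literals {X=F, Z=F}.
          branch 1.1.2 (add X):
            ○ open, literals {X=T}.
      branch 1.2 (add \lnot Y):
        ○ open, literals {Y=F}.
  branch 2 (add (\lnot \lnot (W \to ((W \to Y) \to (\lnot X \leftrightarrow \lnot Y))) \to (\lnot Z \land \lnot Y))):
    (\lnot \lnot (W \to ((W \to Y) \to (\lnot X \leftrightarrow \lnot Y))) \to (\lnot Z \land \lnot Y)): β-rule — branch into \lnot \lnot \lnot (W \to ((W \to Y) \to (\lnot X \leftrightarrow \lnot Y)))  //  (\lnot Z \land \lnot Y).
      branch 2.1 (add \lnot \lnot \lnot (W \to ((W \to Y) \to (\lnot X \leftrightarrow \lnot Y)))):
        \lnot \lnot \lnot (W \to ((W \to Y) \to (\lnot X \leftrightarrow \lnot Y))): drop double negation, giving \lnot (W \to ((W \to Y) \to (\lnot X \leftrightarrow \lnot Y))).
        \lnot (W \to ((W \to Y) \to (\lnot X \leftrightarrow \lnot Y))): α-rule — add W, \lnot ((W \to Y) \to (\lnot X \leftrightarrow \lnot Y)).
        \lnot ((W \to Y) \to (\lnot X \leftrightarrow \lnot Y)): α-rule — add (W \to Y), \lnot (\lnot X \leftrightarrow \lnot Y).
        (W \to Y): β-rule — branch into \lnot W  //  Y.
          branch 2.1.1 (add \lnot W):
            × closes — contains both W and \lnot W.
          branch 2.1.2 (add Y):
            \lnot (\lnot X \leftrightarrow \lnot Y): β-rule — branch into \lnot X, \lnot \lnot Y  //  \lnot \lnot X, \lnot Y.
              branch 2.1.2.1 (add \lnot X, \lnot \lnot Y):
                ○ open, literals {W=T, X=F, Y=T}.
              branch 2.1.2.2 (add \lnot \lnot X, \lnot Y):
                × closes — contains both Y and \lnot Y.
      branch 2.2 (add (\lnot Z \land \lnot Y)):
        (\lnot Z \land \lnot Y): α-rule — add \lnot Z, \lnot Y.
        ○ open, literals {Y=F, Z=F}.
2 branches closed, 5 open.
Each open branch fixes some atoms; the unmentioned ones are free. Counting distinct full assignments: branch {X=F, Z=F} (Y, W, V) contributes 8 new; branch {X=T} (Y, Z, W, V) contributes 16 new; branch {Y=F} (X, Z, W, V) contributes 4 new; branch {W=T, X=F, Y=T} (Z, V) contributes 2 new; branch {Y=F, Z=F} (X, W, V) contributes 0 new. Total: 30.

30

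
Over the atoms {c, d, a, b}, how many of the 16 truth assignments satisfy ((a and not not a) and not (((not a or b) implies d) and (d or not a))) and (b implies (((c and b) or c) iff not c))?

2

Initial set: {(((a and not not a) and not (((not a or b) implies d) and (d or not a))) and (b implies (((c and b) or c) iff not c)))}.
(((a and not not a) and not (((not a or b) implies d) and (d or not a))) and (b implies (((c and b) or c) iff not c))): α-rule — add ((a and not not a) and not (((not a or b) implies d) and (d or not a))), (b implies (((c and b) or c) iff not c)).
((a and not not a) and not (((not a or b) implies d) and (d or not a))): α-rule — add (a and not not a), not (((not a or b) implies d) and (d or not a)).
(a and not not a): α-rule — add a, not not a.
not not a: drop double negation, giving a.
(b implies (((c and b) or c) iff not c)): β-rule — branch into not b  //  (((c and b) or c) iff not c).
  branch 1 (add not b):
    not (((not a or b) implies d) and (d or not a)): β-rule — branch into not ((not a or b) implies d)  //  not (d or not a).
      branch 1.1 (add not ((not a or b) implies d)):
        not ((not a or b) implies d): α-rule — add (not a or b), not d.
        (not a or b): β-rule — branch into not a  //  b.
          branch 1.1.1 (add not a):
            × closes — contains both a and not a.
          branch 1.1.2 (add b):
            × closes — contains both b and not b.
      branch 1.2 (add not (d or not a)):
        not (d or not a): α-rule — add not d, not not a.
        ○ open, literals {a=1, b=0, d=0}.
  branch 2 (add (((c and b) or c) iff not c)):
    not (((not a or b) implies d) and (d or not a)): β-rule — branch into not ((not a or b) implies d)  //  not (d or not a).
      branch 2.1 (add not ((not a or b) implies d)):
        not ((not a or b) implies d): α-rule — add (not a or b), not d.
        (((c and b) or c) iff not c): β-rule — branch into ((c and b) or c), not c  //  not ((c and b) or c), not not c.
          branch 2.1.1 (add ((c and b) or c), not c):
            (not a or b): β-rule — branch into not a  //  b.
              branch 2.1.1.1 (add not a):
                × closes — contains both a and not a.
              branch 2.1.1.2 (add b):
                ((c and b) or c): β-rule — branch into (c and b)  //  c.
                  branch 2.1.1.2.1 (add (c and b)):
                    (c and b): α-rule — add c, b.
                    × closes — contains both c and not c.
                  branch 2.1.1.2.2 (add c):
                    × closes — contains both c and not c.
          branch 2.1.2 (add not ((c and b) or c), not not c):
            not ((c and b) or c): α-rule — add not (c and b), not c.
            × closes — contains both c and not c.
      branch 2.2 (add not (d or not a)):
        not (d or not a): α-rule — add not d, not not a.
        (((c and b) or c) iff not c): β-rule — branch into ((c and b) or c), not c  //  not ((c and b) or c), not not c.
          branch 2.2.1 (add ((c and b) or c), not c):
            ((c and b) or c): β-rule — branch into (c and b)  //  c.
              branch 2.2.1.1 (add (c and b)):
                (c and b): α-rule — add c, b.
                × closes — contains both c and not c.
              branch 2.2.1.2 (add c):
                × closes — contains both c and not c.
          branch 2.2.2 (add not ((c and b) or c), not not c):
            not ((c and b) or c): α-rule — add not (c and b), not c.
            × closes — contains both c and not c.
9 branches closed, 1 open.
Each open branch fixes some atoms; the unmentioned ones are free. Counting distinct full assignments: branch {a=1, b=0, d=0} (c) contributes 2 new. Total: 2.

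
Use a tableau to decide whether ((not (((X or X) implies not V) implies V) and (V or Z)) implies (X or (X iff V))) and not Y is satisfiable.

Initial set: {(((not (((X or X) implies not V) implies V) and (V or Z)) implies (X or (X iff V))) and not Y)}.
(((not (((X or X) implies not V) implies V) and (V or Z)) implies (X or (X iff V))) and not Y): α-rule — add ((not (((X or X) implies not V) implies V) and (V or Z)) implies (X or (X iff V))), not Y.
((not (((X or X) implies not V) implies V) and (V or Z)) implies (X or (X iff V))): β-rule — branch into not (not (((X or X) implies not V) implies V) and (V or Z))  //  (X or (X iff V)).
  branch 1 (add not (not (((X or X) implies not V) implies V) and (V or Z))):
    not (not (((X or X) implies not V) implies V) and (V or Z)): β-rule — branch into not not (((X or X) implies not V) implies V)  //  not (V or Z).
      branch 1.1 (add not not (((X or X) implies not V) implies V)):
        not not (((X or X) implies not V) implies V): β-rule — branch into not ((X or X) implies not V)  //  V.
          branch 1.1.1 (add not ((X or X) implies not V)):
            not ((X or X) implies not V): α-rule — add (X or X), not not V.
            (X or X): β-rule — branch into X  //  X.
              branch 1.1.1.1 (add X):
                ○ open, literals {V=1, X=1, Y=0}.
              branch 1.1.1.2 (add X):
                ○ open, literals {V=1, X=1, Y=0}.
          branch 1.1.2 (add V):
            ○ open, literals {V=1, Y=0}.
      branch 1.2 (add not (V or Z)):
        not (V or Z): α-rule — add not V, not Z.
        ○ open, literals {V=0, Y=0, Z=0}.
  branch 2 (add (X or (X iff V))):
    (X or (X iff V)): β-rule — branch into X  //  (X iff V).
      branch 2.1 (add X):
        ○ open, literals {X=1, Y=0}.
      branch 2.2 (add (X iff V)):
        (X iff V): β-rule — branch into X, V  //  not X, not V.
          branch 2.2.1 (add X, V):
            ○ open, literals {V=1, X=1, Y=0}.
          branch 2.2.2 (add not X, not V):
            ○ open, literals {V=0, X=0, Y=0}.
0 branches closed, 7 open.
An open branch gives a satisfying assignment: V=1, X=1, Y=0.

Satisfiable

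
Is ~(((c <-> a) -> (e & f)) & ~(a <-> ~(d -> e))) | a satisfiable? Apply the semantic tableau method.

Initial set: {(~(((c <-> a) -> (e & f)) & ~(a <-> ~(d -> e))) | a)}.
(~(((c <-> a) -> (e & f)) & ~(a <-> ~(d -> e))) | a): β-rule — branch into ~(((c <-> a) -> (e & f)) & ~(a <-> ~(d -> e)))  //  a.
  branch 1 (add ~(((c <-> a) -> (e & f)) & ~(a <-> ~(d -> e)))):
    ~(((c <-> a) -> (e & f)) & ~(a <-> ~(d -> e))): β-rule — branch into ~((c <-> a) -> (e & f))  //  ~~(a <-> ~(d -> e)).
      branch 1.1 (add ~((c <-> a) -> (e & f))):
        ~((c <-> a) -> (e & f)): α-rule — add (c <-> a), ~(e & f).
        (c <-> a): β-rule — branch into c, a  //  ~c, ~a.
          branch 1.1.1 (add c, a):
            ~(e & f): β-rule — branch into ~e  //  ~f.
              branch 1.1.1.1 (add ~e):
                ○ open, literals {a=1, c=1, e=0}.
              branch 1.1.1.2 (add ~f):
                ○ open, literals {a=1, c=1, f=0}.
          branch 1.1.2 (add ~c, ~a):
            ~(e & f): β-rule — branch into ~e  //  ~f.
              branch 1.1.2.1 (add ~e):
                ○ open, literals {a=0, c=0, e=0}.
              branch 1.1.2.2 (add ~f):
                ○ open, literals {a=0, c=0, f=0}.
      branch 1.2 (add ~~(a <-> ~(d -> e))):
        ~~(a <-> ~(d -> e)): β-rule — branch into a, ~(d -> e)  //  ~a, ~~(d -> e).
          branch 1.2.1 (add a, ~(d -> e)):
            ~(d -> e): α-rule — add d, ~e.
            ○ open, literals {a=1, d=1, e=0}.
          branch 1.2.2 (add ~a, ~~(d -> e)):
            ~~(d -> e): β-rule — branch into ~d  //  e.
              branch 1.2.2.1 (add ~d):
                ○ open, literals {a=0, d=0}.
              branch 1.2.2.2 (add e):
                ○ open, literals {a=0, e=1}.
  branch 2 (add a):
    ○ open, literals {a=1}.
0 branches closed, 8 open.
An open branch gives a satisfying assignment: a=1, c=1, e=0.

Satisfiable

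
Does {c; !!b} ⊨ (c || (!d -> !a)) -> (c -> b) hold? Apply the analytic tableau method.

Initial set: {c; !!b; !((c || (!d -> !a)) -> (c -> b))}.
!!b: drop double negation, giving b.
!((c || (!d -> !a)) -> (c -> b)): α-rule — add (c || (!d -> !a)), !(c -> b).
!(c -> b): α-rule — add c, !b.
× closes — contains both b and !b.
All 1 branch closes.
Every branch closed, so the premises entail the conclusion.

Yes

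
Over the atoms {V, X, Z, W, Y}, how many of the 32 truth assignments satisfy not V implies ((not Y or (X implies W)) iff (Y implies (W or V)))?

Initial set: {(not V implies ((not Y or (X implies W)) iff (Y implies (W or V))))}.
(not V implies ((not Y or (X implies W)) iff (Y implies (W or V)))): β-rule — branch into not not V  //  ((not Y or (X implies W)) iff (Y implies (W or V))).
  branch 1 (add not not V):
    ○ open, literals {V=T}.
  branch 2 (add ((not Y or (X implies W)) iff (Y implies (W or V)))):
    ((not Y or (X implies W)) iff (Y implies (W or V))): β-rule — branch into (not Y or (X implies W)), (Y implies (W or V))  //  not (not Y or (X implies W)), not (Y implies (W or V)).
      branch 2.1 (add (not Y or (X implies W)), (Y implies (W or V))):
        (not Y or (X implies W)): β-rule — branch into not Y  //  (X implies W).
          branch 2.1.1 (add not Y):
            (Y implies (W or V)): β-rule — branch into not Y  //  (W or V).
              branch 2.1.1.1 (add not Y):
                ○ open, literals {Y=F}.
              branch 2.1.1.2 (add (W or V)):
                (W or V): β-rule — branch into W  //  V.
                  branch 2.1.1.2.1 (add W):
                    ○ open, literals {W=T, Y=F}.
                  branch 2.1.1.2.2 (add V):
                    ○ open, literals {V=T, Y=F}.
          branch 2.1.2 (add (X implies W)):
            (Y implies (W or V)): β-rule — branch into not Y  //  (W or V).
              branch 2.1.2.1 (add not Y):
                (X implies W): β-rule — branch into not X  //  W.
                  branch 2.1.2.1.1 (add not X):
                    ○ open, literals {X=F, Y=F}.
                  branch 2.1.2.1.2 (add W):
                    ○ open, literals {W=T, Y=F}.
              branch 2.1.2.2 (add (W or V)):
                (X implies W): β-rule — branch into not X  //  W.
                  branch 2.1.2.2.1 (add not X):
                    (W or V): β-rule — branch into W  //  V.
                      branch 2.1.2.2.1.1 (add W):
                        ○ open, literals {W=T, X=F}.
                      branch 2.1.2.2.1.2 (add V):
                        ○ open, literals {V=T, X=F}.
                  branch 2.1.2.2.2 (add W):
                    (W or V): β-rule — branch into W  //  V.
                      branch 2.1.2.2.2.1 (add W):
                        ○ open, literals {W=T}.
                      branch 2.1.2.2.2.2 (add V):
                        ○ open, literals {V=T, W=T}.
      branch 2.2 (add not (not Y or (X implies W)), not (Y implies (W or V))):
        not (not Y or (X implies W)): α-rule — add not not Y, not (X implies W).
        not (Y implies (W or V)): α-rule — add Y, not (W or V).
        not (X implies W): α-rule — add X, not W.
        not (W or V): α-rule — add not W, not V.
        ○ open, literals {V=F, W=F, X=T, Y=T}.
0 branches closed, 11 open.
Each open branch fixes some atoms; the unmentioned ones are free. Counting distinct full assignments: branch {V=T} (X, Z, W, Y) contributes 16 new; branch {Y=F} (V, X, Z, W) contributes 8 new; branch {W=T, Y=F} (V, X, Z) contributes 0 new; branch {V=T, Y=F} (X, Z, W) contributes 0 new; branch {X=F, Y=F} (V, Z, W) contributes 0 new; branch {W=T, Y=F} (V, X, Z) contributes 0 new; branch {W=T, X=F} (V, Z, Y) contributes 2 new; branch {V=T, X=F} (Z, W, Y) contributes 0 new; branch {W=T} (V, X, Z, Y) contributes 2 new; branch {V=T, W=T} (X, Z, Y) contributes 0 new; branch {V=F, W=F, X=T, Y=T} (Z) contributes 2 new. Total: 30.

30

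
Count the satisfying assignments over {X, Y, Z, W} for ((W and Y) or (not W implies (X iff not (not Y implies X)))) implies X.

Initial set: {(((W and Y) or (not W implies (X iff not (not Y implies X)))) implies X)}.
(((W and Y) or (not W implies (X iff not (not Y implies X)))) implies X): β-rule — branch into not ((W and Y) or (not W implies (X iff not (not Y implies X))))  //  X.
  branch 1 (add not ((W and Y) or (not W implies (X iff not (not Y implies X))))):
    not ((W and Y) or (not W implies (X iff not (not Y implies X)))): α-rule — add not (W and Y), not (not W implies (X iff not (not Y implies X))).
    not (not W implies (X iff not (not Y implies X))): α-rule — add not W, not (X iff not (not Y implies X)).
    not (W and Y): β-rule — branch into not W  //  not Y.
      branch 1.1 (add not W):
        not (X iff not (not Y implies X)): β-rule — branch into X, not not (not Y implies X)  //  not X, not (not Y implies X).
          branch 1.1.1 (add X, not not (not Y implies X)):
            not not (not Y implies X): β-rule — branch into not not Y  //  X.
              branch 1.1.1.1 (add not not Y):
                ○ open, literals {W=F, X=T, Y=T}.
              branch 1.1.1.2 (add X):
                ○ open, literals {W=F, X=T}.
          branch 1.1.2 (add not X, not (not Y implies X)):
            not (not Y implies X): α-rule — add not Y, not X.
            ○ open, literals {W=F, X=F, Y=F}.
      branch 1.2 (add not Y):
        not (X iff not (not Y implies X)): β-rule — branch into X, not not (not Y implies X)  //  not X, not (not Y implies X).
          branch 1.2.1 (add X, not not (not Y implies X)):
            not not (not Y implies X): β-rule — branch into not not Y  //  X.
              branch 1.2.1.1 (add not not Y):
                × closes — contains both Y and not Y.
              branch 1.2.1.2 (add X):
                ○ open, literals {W=F, X=T, Y=F}.
          branch 1.2.2 (add not X, not (not Y implies X)):
            not (not Y implies X): α-rule — add not Y, not X.
            ○ open, literals {W=F, X=F, Y=F}.
  branch 2 (add X):
    ○ open, literals {X=T}.
1 branch closed, 6 open.
Each open branch fixes some atoms; the unmentioned ones are free. Counting distinct full assignments: branch {W=F, X=T, Y=T} (Z) contributes 2 new; branch {W=F, X=T} (Y, Z) contributes 2 new; branch {W=F, X=F, Y=F} (Z) contributes 2 new; branch {W=F, X=T, Y=F} (Z) contributes 0 new; branch {W=F, X=F, Y=F} (Z) contributes 0 new; branch {X=T} (Y, Z, W) contributes 4 new. Total: 10.

10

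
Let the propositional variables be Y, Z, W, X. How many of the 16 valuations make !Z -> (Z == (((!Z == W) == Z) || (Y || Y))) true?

Initial set: {(!Z -> (Z == (((!Z == W) == Z) || (Y || Y))))}.
(!Z -> (Z == (((!Z == W) == Z) || (Y || Y)))): β-rule — branch into !!Z  //  (Z == (((!Z == W) == Z) || (Y || Y))).
  branch 1 (add !!Z):
    ○ open, literals {Z=true}.
  branch 2 (add (Z == (((!Z == W) == Z) || (Y || Y)))):
    (Z == (((!Z == W) == Z) || (Y || Y))): β-rule — branch into Z, (((!Z == W) == Z) || (Y || Y))  //  !Z, !(((!Z == W) == Z) || (Y || Y)).
      branch 2.1 (add Z, (((!Z == W) == Z) || (Y || Y))):
        (((!Z == W) == Z) || (Y || Y)): β-rule — branch into ((!Z == W) == Z)  //  (Y || Y).
          branch 2.1.1 (add ((!Z == W) == Z)):
            ((!Z == W) == Z): β-rule — branch into (!Z == W), Z  //  !(!Z == W), !Z.
              branch 2.1.1.1 (add (!Z == W), Z):
                (!Z == W): β-rule — branch into !Z, W  //  !!Z, !W.
                  branch 2.1.1.1.1 (add !Z, W):
                    × closes — contains both Z and !Z.
                  branch 2.1.1.1.2 (add !!Z, !W):
                    ○ open, literals {W=false, Z=true}.
              branch 2.1.1.2 (add !(!Z == W), !Z):
                × closes — contains both Z and !Z.
          branch 2.1.2 (add (Y || Y)):
            (Y || Y): β-rule — branch into Y  //  Y.
              branch 2.1.2.1 (add Y):
                ○ open, literals {Y=true, Z=true}.
              branch 2.1.2.2 (add Y):
                ○ open, literals {Y=true, Z=true}.
      branch 2.2 (add !Z, !(((!Z == W) == Z) || (Y || Y))):
        !(((!Z == W) == Z) || (Y || Y)): α-rule — add !((!Z == W) == Z), !(Y || Y).
        !(Y || Y): α-rule — add !Y, !Y.
        !((!Z == W) == Z): β-rule — branch into (!Z == W), !Z  //  !(!Z == W), Z.
          branch 2.2.1 (add (!Z == W), !Z):
            (!Z == W): β-rule — branch into !Z, W  //  !!Z, !W.
              branch 2.2.1.1 (add !Z, W):
                ○ open, literals {W=true, Y=false, Z=false}.
              branch 2.2.1.2 (add !!Z, !W):
                × closes — contains both Z and !Z.
          branch 2.2.2 (add !(!Z == W), Z):
            × closes — contains both Z and !Z.
4 branches closed, 5 open.
Each open branch fixes some atoms; the unmentioned ones are free. Counting distinct full assignments: branch {Z=true} (Y, W, X) contributes 8 new; branch {W=false, Z=true} (Y, X) contributes 0 new; branch {Y=true, Z=true} (W, X) contributes 0 new; branch {Y=true, Z=true} (W, X) contributes 0 new; branch {W=true, Y=false, Z=false} (X) contributes 2 new. Total: 10.

10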